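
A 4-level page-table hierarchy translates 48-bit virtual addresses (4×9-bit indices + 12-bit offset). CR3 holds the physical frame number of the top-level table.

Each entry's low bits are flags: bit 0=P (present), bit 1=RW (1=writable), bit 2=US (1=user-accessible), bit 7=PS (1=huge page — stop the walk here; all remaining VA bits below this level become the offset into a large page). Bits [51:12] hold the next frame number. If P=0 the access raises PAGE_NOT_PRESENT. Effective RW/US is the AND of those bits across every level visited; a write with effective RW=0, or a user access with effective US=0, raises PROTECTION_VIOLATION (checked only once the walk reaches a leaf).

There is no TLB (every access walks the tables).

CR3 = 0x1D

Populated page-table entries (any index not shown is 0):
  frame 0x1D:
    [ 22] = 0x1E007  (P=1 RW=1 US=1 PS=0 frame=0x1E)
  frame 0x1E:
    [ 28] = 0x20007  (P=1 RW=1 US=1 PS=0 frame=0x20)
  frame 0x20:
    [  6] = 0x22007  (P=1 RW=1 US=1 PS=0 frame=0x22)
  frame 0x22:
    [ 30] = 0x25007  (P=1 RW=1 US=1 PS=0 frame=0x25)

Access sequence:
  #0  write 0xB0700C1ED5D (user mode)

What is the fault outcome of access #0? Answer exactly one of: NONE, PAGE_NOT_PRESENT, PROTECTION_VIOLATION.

Trace:
#0 VA=0xB0700C1ED5D (w,user):
  L0: frame=0x1D idx=22 entry=0x1E007 [P=1 RW=1 US=1 PS=0]
  L1: frame=0x1E idx=28 entry=0x20007 [P=1 RW=1 US=1 PS=0]
  L2: frame=0x20 idx=6 entry=0x22007 [P=1 RW=1 US=1 PS=0]
  L3: frame=0x22 idx=30 entry=0x25007 [P=1 RW=1 US=1 PS=0]
  ✓ 0x25D5D  — 4 lookups

Access #0 fault: NONE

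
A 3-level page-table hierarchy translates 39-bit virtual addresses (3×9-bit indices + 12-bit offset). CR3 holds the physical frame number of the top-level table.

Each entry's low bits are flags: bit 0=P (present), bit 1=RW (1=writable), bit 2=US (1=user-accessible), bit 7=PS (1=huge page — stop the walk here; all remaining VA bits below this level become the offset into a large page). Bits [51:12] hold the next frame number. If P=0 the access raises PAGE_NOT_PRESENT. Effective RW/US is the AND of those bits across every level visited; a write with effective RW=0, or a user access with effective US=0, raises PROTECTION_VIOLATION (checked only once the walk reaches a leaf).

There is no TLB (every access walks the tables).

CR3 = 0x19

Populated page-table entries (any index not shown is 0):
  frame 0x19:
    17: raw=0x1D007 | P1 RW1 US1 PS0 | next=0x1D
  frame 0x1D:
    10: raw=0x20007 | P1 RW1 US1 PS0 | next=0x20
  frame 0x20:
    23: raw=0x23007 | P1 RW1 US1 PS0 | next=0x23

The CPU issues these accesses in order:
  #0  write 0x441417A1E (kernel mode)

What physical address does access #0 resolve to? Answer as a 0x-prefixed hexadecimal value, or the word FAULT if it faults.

Trace:
#0 VA=0x441417A1E (w,kernel):
  lvl0: tbl 0x19, slot 17 ⇒ 0x1D007 (P1/RW1/US1/PS0)
  lvl1: tbl 0x1D, slot 10 ⇒ 0x20007 (P1/RW1/US1/PS0)
  lvl2: tbl 0x20, slot 23 ⇒ 0x23007 (P1/RW1/US1/PS0)
  ⇒ phys 0x23A1E  [3 reads]

Access #0 PA: 0x23A1E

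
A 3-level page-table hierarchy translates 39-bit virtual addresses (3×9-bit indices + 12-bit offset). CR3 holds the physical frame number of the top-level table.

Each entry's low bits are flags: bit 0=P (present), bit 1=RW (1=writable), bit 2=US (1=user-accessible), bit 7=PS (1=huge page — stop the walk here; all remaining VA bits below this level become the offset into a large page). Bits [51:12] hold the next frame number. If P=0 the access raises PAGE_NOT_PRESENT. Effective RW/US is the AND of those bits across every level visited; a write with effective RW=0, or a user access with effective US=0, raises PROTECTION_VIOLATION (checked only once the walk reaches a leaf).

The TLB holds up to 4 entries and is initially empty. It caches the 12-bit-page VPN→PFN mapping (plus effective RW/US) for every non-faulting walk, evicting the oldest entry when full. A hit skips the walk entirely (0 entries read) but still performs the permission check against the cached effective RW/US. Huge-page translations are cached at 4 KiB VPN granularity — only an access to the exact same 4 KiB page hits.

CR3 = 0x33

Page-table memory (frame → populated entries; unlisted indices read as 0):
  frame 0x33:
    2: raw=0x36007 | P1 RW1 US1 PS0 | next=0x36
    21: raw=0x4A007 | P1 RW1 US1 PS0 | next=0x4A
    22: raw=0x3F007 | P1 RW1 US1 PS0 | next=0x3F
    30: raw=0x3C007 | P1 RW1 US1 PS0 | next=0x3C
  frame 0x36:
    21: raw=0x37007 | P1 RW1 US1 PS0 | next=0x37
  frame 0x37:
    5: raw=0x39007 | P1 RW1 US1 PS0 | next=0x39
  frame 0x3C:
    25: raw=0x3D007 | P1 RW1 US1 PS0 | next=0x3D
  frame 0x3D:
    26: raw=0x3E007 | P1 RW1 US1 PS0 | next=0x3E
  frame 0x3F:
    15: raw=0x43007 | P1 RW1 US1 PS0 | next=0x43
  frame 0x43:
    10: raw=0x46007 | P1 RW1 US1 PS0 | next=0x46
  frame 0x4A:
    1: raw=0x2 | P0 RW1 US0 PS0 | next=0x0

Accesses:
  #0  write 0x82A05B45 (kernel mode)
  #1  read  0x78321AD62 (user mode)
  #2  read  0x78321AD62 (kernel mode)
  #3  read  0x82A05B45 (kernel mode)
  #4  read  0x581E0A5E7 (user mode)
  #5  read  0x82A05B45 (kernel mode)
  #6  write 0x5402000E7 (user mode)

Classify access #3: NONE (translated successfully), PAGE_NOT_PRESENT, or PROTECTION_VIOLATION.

Trace:
#0 VA=0x82A05B45 (w,kernel):
  [0] read 0x33 idx=2: raw=0x36007 flags P=1 W=1 U=1 S=0
  [1] read 0x36 idx=21: raw=0x37007 flags P=1 W=1 U=1 S=0
  [2] read 0x37 idx=5: raw=0x39007 flags P=1 W=1 U=1 S=0
  → PA=0x39B45  (3 entries read)
#1 VA=0x78321AD62 (r,user):
  [0] read 0x33 idx=30: raw=0x3C007 flags P=1 W=1 U=1 S=0
  [1] read 0x3C idx=25: raw=0x3D007 flags P=1 W=1 U=1 S=0
  [2] read 0x3D idx=26: raw=0x3E007 flags P=1 W=1 U=1 S=0
  → PA=0x3ED62  (3 entries read)
#2 VA=0x78321AD62 (r,kernel):
  TLB hit vpn=0x78321A → PA=0x3ED62
#3 VA=0x82A05B45 (r,kernel):
  TLB hit vpn=0x82A05 → PA=0x39B45
#4 VA=0x581E0A5E7 (r,user):
  [0] read 0x33 idx=22: raw=0x3F007 flags P=1 W=1 U=1 S=0
  [1] read 0x3F idx=15: raw=0x43007 flags P=1 W=1 U=1 S=0
  [2] read 0x43 idx=10: raw=0x46007 flags P=1 W=1 U=1 S=0
  → PA=0x465E7  (3 entries read)
#5 VA=0x82A05B45 (r,kernel):
  TLB hit vpn=0x82A05 → PA=0x39B45
#6 VA=0x5402000E7 (w,user):
  [0] read 0x33 idx=21: raw=0x4A007 flags P=1 W=1 U=1 S=0
  [1] read 0x4A idx=1: raw=0x2 flags P=0 W=1 U=0 S=0
  ⇒ fault: PAGE_NOT_PRESENT  — 2 lookups

Access #3 fault: NONE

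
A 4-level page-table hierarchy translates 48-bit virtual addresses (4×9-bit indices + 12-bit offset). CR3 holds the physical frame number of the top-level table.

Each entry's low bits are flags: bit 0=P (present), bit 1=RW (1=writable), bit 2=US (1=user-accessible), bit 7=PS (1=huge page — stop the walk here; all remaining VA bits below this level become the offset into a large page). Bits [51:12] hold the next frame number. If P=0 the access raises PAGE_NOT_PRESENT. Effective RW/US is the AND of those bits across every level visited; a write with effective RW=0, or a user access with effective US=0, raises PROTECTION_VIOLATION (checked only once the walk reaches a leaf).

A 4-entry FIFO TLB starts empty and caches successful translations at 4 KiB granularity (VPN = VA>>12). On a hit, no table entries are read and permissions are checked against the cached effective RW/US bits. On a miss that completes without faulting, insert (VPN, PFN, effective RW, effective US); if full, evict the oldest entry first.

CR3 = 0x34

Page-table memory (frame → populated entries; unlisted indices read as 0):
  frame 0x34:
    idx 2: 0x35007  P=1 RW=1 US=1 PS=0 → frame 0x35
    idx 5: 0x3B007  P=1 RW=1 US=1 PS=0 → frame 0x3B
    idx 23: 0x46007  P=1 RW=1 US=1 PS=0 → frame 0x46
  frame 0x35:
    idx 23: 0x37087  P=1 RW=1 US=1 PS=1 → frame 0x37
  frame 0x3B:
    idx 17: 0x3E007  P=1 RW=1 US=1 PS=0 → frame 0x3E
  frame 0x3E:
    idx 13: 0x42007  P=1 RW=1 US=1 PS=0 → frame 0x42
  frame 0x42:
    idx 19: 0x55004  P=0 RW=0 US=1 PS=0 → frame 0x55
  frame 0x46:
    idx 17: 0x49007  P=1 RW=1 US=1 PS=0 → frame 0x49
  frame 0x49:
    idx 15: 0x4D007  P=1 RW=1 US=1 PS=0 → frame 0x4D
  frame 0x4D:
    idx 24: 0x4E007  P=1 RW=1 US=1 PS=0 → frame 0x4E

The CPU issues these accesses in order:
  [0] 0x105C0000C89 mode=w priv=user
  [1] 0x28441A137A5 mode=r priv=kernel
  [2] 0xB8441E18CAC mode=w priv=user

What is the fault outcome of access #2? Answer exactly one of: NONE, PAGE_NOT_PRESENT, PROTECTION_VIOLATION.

Per-access translation:
#0 VA=0x105C0000C89 (w,user):
  L0 @0x34[2] → 0x35007  P=1,RW=1,US=1,PS=0
  L1 @0x35[23] → 0x37087  P=1,RW=1,US=1,PS=1
  ✓ 0x37C89 (huge @L1)  — 2 lookups
#1 VA=0x28441A137A5 (r,kernel):
  L0 @0x34[5] → 0x3B007  P=1,RW=1,US=1,PS=0
  L1 @0x3B[17] → 0x3E007  P=1,RW=1,US=1,PS=0
  L2 @0x3E[13] → 0x42007  P=1,RW=1,US=1,PS=0
  L3 @0x42[19] → 0x55004  P=0,RW=0,US=1,PS=0
  ✗ PAGE_NOT_PRESENT  [4 reads]
#2 VA=0xB8441E18CAC (w,user):
  L0 @0x34[23] → 0x46007  P=1,RW=1,US=1,PS=0
  L1 @0x46[17] → 0x49007  P=1,RW=1,US=1,PS=0
  L2 @0x49[15] → 0x4D007  P=1,RW=1,US=1,PS=0
  L3 @0x4D[24] → 0x4E007  P=1,RW=1,US=1,PS=0
  ✓ 0x4ECAC  — 4 lookups

Access #2 fault: NONE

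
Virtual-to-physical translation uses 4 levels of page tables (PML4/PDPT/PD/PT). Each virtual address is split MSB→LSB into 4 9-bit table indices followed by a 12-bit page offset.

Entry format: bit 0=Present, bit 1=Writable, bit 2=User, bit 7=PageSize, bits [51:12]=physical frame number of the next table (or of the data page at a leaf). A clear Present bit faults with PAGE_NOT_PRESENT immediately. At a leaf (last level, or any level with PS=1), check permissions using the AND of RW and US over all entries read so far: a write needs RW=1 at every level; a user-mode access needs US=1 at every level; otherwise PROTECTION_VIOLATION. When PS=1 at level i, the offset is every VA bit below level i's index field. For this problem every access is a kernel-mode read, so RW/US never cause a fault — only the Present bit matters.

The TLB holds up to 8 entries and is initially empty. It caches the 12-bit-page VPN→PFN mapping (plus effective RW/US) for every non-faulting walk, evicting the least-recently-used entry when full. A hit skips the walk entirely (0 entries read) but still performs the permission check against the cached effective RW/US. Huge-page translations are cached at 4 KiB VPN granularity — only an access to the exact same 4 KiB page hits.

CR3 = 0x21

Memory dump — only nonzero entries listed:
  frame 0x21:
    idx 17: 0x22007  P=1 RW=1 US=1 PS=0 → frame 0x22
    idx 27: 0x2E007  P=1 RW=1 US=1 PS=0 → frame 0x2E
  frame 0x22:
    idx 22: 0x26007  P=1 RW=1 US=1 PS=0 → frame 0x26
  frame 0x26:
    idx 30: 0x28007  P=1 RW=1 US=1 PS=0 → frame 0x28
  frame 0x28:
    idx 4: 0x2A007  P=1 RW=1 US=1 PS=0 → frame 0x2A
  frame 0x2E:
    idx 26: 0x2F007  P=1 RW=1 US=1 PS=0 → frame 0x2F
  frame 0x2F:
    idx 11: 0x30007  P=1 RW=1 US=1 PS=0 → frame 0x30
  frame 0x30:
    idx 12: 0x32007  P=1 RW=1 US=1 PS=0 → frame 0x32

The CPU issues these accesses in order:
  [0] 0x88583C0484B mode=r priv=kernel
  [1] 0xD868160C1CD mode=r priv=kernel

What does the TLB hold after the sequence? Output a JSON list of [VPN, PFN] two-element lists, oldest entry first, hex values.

Trace:
#0 VA=0x88583C0484B (r,kernel):
  [0] read 0x21 idx=17: raw=0x22007 flags P=1 W=1 U=1 S=0
  [1] read 0x22 idx=22: raw=0x26007 flags P=1 W=1 U=1 S=0
  [2] read 0x26 idx=30: raw=0x28007 flags P=1 W=1 U=1 S=0
  [3] read 0x28 idx=4: raw=0x2A007 flags P=1 W=1 U=1 S=0
  → PA=0x2A84B  (4 entries read)
#1 VA=0xD868160C1CD (r,kernel):
  [0] read 0x21 idx=27: raw=0x2E007 flags P=1 W=1 U=1 S=0
  [1] read 0x2E idx=26: raw=0x2F007 flags P=1 W=1 U=1 S=0
  [2] read 0x2F idx=11: raw=0x30007 flags P=1 W=1 U=1 S=0
  [3] read 0x30 idx=12: raw=0x32007 flags P=1 W=1 U=1 S=0
  → PA=0x321CD  (4 entries read)

TLB: [["0x88583C04", "0x2A"], ["0xD868160C", "0x32"]]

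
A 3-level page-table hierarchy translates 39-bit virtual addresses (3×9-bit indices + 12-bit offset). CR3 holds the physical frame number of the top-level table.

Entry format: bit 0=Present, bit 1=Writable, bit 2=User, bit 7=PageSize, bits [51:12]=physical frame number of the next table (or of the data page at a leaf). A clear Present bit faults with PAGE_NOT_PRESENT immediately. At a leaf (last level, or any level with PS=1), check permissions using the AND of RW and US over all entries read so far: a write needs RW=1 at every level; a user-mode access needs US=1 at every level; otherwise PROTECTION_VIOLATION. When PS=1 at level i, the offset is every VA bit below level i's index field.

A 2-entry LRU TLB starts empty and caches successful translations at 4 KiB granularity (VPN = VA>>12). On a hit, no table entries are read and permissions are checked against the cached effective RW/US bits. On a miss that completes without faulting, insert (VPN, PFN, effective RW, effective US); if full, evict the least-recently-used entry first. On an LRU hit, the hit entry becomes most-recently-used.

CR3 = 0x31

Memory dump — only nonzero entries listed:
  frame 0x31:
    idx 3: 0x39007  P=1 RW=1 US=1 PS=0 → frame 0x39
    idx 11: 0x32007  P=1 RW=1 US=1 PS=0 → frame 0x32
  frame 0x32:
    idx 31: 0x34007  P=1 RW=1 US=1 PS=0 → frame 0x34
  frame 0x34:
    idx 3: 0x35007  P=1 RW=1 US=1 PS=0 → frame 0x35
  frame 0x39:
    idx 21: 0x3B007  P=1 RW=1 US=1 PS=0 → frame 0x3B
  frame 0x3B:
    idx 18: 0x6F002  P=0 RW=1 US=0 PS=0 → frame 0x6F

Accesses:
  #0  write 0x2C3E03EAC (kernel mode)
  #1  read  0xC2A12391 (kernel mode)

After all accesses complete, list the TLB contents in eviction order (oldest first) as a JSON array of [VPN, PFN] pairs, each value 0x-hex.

Walk each access:
#0 VA=0x2C3E03EAC (w,kernel):
  L0 @0x31[11] → 0x32007  P=1,RW=1,US=1,PS=0
  L1 @0x32[31] → 0x34007  P=1,RW=1,US=1,PS=0
  L2 @0x34[3] → 0x35007  P=1,RW=1,US=1,PS=0
  → PA=0x35EAC  (3 entries read)
#1 VA=0xC2A12391 (r,kernel):
  L0 @0x31[3] → 0x39007  P=1,RW=1,US=1,PS=0
  L1 @0x39[21] → 0x3B007  P=1,RW=1,US=1,PS=0
  L2 @0x3B[18] → 0x6F002  P=0,RW=1,US=0,PS=0
  ⇒ fault: PAGE_NOT_PRESENT  — 3 lookups

TLB: [["0x2C3E03", "0x35"]]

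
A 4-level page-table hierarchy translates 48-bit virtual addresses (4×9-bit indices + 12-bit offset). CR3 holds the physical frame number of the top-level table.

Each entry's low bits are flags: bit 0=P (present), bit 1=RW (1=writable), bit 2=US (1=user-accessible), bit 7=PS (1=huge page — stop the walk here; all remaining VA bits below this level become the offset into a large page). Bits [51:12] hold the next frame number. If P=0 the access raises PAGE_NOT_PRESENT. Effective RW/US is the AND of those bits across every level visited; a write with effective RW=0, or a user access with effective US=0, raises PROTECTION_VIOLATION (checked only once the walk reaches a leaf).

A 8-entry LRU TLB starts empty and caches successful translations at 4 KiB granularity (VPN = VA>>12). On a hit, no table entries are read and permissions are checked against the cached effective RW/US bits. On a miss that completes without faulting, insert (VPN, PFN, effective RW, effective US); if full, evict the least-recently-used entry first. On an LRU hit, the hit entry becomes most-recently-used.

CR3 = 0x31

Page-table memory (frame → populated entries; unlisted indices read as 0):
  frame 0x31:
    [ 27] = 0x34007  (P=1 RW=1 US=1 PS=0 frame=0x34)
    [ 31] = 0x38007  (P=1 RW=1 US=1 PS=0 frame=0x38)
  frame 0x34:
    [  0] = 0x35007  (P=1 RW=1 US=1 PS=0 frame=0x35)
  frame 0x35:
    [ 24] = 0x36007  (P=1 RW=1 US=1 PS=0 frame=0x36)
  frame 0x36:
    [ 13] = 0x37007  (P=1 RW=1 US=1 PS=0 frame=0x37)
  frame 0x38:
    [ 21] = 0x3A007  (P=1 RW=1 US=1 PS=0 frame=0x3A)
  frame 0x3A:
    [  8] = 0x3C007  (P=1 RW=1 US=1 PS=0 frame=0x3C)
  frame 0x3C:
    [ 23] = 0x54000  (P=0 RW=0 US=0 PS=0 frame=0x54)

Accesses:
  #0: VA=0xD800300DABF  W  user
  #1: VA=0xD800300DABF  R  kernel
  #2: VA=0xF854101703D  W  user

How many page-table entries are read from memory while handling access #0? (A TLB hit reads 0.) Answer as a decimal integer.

Per-access translation:
#0 VA=0xD800300DABF (w,user):
  [0] read 0x31 idx=27: raw=0x34007 flags P=1 W=1 U=1 S=0
  [1] read 0x34 idx=0: raw=0x35007 flags P=1 W=1 U=1 S=0
  [2] read 0x35 idx=24: raw=0x36007 flags P=1 W=1 U=1 S=0
  [3] read 0x36 idx=13: raw=0x37007 flags P=1 W=1 U=1 S=0
  ⇒ phys 0x37ABF  [4 reads]
#1 VA=0xD800300DABF (r,kernel):
  TLB hit vpn=0xD800300D → PA=0x37ABF
#2 VA=0xF854101703D (w,user):
  [0] read 0x31 idx=31: raw=0x38007 flags P=1 W=1 U=1 S=0
  [1] read 0x38 idx=21: raw=0x3A007 flags P=1 W=1 U=1 S=0
  [2] read 0x3A idx=8: raw=0x3C007 flags P=1 W=1 U=1 S=0
  [3] read 0x3C idx=23: raw=0x54000 flags P=0 W=0 U=0 S=0
  ✗ PAGE_NOT_PRESENT  [4 reads]

Entries read for #0: 4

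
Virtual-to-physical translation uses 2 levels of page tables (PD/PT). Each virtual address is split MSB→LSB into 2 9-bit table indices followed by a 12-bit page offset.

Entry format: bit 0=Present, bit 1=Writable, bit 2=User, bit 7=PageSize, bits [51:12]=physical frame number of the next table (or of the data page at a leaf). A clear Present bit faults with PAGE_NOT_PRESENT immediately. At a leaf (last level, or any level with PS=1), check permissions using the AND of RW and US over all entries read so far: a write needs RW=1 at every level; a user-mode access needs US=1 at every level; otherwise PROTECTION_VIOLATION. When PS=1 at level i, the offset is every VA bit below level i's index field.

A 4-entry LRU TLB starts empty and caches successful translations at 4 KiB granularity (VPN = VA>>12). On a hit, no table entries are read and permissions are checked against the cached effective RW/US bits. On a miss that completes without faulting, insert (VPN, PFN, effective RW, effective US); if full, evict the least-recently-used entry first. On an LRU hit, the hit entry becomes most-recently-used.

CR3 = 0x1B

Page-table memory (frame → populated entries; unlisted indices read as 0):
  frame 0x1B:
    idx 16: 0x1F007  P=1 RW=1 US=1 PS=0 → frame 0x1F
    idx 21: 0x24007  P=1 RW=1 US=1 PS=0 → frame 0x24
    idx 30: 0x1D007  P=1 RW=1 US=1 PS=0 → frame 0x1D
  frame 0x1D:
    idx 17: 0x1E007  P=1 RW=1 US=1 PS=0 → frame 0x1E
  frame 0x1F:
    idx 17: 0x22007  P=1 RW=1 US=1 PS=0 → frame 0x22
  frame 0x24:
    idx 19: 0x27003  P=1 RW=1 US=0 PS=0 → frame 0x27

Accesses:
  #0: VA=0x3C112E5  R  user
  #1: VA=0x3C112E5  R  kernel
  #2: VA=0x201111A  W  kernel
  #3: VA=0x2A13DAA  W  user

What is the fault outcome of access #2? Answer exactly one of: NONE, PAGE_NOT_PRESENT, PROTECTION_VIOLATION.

Walk each access:
#0 VA=0x3C112E5 (r,user):
  lvl0: tbl 0x1B, slot 30 ⇒ 0x1D007 (P1/RW1/US1/PS0)
  lvl1: tbl 0x1D, slot 17 ⇒ 0x1E007 (P1/RW1/US1/PS0)
  ✓ 0x1E2E5  — 2 lookups
#1 VA=0x3C112E5 (r,kernel):
  TLB hit vpn=0x3C11 → PA=0x1E2E5
#2 VA=0x201111A (w,kernel):
  lvl0: tbl 0x1B, slot 16 ⇒ 0x1F007 (P1/RW1/US1/PS0)
  lvl1: tbl 0x1F, slot 17 ⇒ 0x22007 (P1/RW1/US1/PS0)
  ✓ 0x2211A  — 2 lookups
#3 VA=0x2A13DAA (w,user):
  lvl0: tbl 0x1B, slot 21 ⇒ 0x24007 (P1/RW1/US1/PS0)
  lvl1: tbl 0x24, slot 19 ⇒ 0x27003 (P1/RW1/US0/PS0)
  ⇒ fault: PROTECTION_VIOLATION  — 2 lookups

Access #2 fault: NONE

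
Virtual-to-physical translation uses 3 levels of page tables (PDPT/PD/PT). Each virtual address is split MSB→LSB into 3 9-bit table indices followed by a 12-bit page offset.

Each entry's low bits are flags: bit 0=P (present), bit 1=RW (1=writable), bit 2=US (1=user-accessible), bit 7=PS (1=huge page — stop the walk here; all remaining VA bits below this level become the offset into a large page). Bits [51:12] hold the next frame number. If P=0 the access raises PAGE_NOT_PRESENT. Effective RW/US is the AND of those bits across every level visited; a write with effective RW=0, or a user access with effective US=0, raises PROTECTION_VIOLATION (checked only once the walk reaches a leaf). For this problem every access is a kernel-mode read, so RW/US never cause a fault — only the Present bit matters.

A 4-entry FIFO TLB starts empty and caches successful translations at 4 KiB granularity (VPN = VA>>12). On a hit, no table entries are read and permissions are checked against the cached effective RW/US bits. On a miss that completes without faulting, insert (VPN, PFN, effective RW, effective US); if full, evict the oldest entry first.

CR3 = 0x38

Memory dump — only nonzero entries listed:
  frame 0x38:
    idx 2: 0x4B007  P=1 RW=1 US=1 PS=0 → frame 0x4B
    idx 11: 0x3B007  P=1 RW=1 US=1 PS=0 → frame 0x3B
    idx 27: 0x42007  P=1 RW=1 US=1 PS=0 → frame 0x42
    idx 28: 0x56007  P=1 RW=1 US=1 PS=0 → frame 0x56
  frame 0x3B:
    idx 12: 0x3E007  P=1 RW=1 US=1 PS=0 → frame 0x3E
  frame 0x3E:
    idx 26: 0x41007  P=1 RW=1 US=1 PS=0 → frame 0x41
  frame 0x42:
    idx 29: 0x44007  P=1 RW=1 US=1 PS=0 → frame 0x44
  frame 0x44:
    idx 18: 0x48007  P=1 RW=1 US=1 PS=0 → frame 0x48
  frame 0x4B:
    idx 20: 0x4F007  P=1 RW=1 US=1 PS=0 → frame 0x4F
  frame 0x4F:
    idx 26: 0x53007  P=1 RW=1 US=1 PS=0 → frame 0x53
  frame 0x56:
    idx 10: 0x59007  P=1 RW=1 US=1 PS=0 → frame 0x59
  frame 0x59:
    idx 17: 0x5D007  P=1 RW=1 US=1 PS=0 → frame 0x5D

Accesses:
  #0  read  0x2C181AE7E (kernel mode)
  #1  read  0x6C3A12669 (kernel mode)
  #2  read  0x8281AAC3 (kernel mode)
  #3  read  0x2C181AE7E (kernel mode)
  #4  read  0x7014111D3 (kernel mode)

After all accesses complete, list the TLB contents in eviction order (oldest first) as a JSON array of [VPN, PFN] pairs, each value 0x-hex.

Trace:
#0 VA=0x2C181AE7E (r,kernel):
  L0 @0x38[11] → 0x3B007  P=1,RW=1,US=1,PS=0
  L1 @0x3B[12] → 0x3E007  P=1,RW=1,US=1,PS=0
  L2 @0x3E[26] → 0x41007  P=1,RW=1,US=1,PS=0
  → PA=0x41E7E  (3 entries read)
#1 VA=0x6C3A12669 (r,kernel):
  L0 @0x38[27] → 0x42007  P=1,RW=1,US=1,PS=0
  L1 @0x42[29] → 0x44007  P=1,RW=1,US=1,PS=0
  L2 @0x44[18] → 0x48007  P=1,RW=1,US=1,PS=0
  → PA=0x48669  (3 entries read)
#2 VA=0x8281AAC3 (r,kernel):
  L0 @0x38[2] → 0x4B007  P=1,RW=1,US=1,PS=0
  L1 @0x4B[20] → 0x4F007  P=1,RW=1,US=1,PS=0
  L2 @0x4F[26] → 0x53007  P=1,RW=1,US=1,PS=0
  → PA=0x53AC3  (3 entries read)
#3 VA=0x2C181AE7E (r,kernel):
  TLB hit vpn=0x2C181A → PA=0x41E7E
#4 VA=0x7014111D3 (r,kernel):
  L0 @0x38[28] → 0x56007  P=1,RW=1,US=1,PS=0
  L1 @0x56[10] → 0x59007  P=1,RW=1,US=1,PS=0
  L2 @0x59[17] → 0x5D007  P=1,RW=1,US=1,PS=0
  → PA=0x5D1D3  (3 entries read)

TLB: [["0x2C181A", "0x41"], ["0x6C3A12", "0x48"], ["0x8281A", "0x53"], ["0x701411", "0x5D"]]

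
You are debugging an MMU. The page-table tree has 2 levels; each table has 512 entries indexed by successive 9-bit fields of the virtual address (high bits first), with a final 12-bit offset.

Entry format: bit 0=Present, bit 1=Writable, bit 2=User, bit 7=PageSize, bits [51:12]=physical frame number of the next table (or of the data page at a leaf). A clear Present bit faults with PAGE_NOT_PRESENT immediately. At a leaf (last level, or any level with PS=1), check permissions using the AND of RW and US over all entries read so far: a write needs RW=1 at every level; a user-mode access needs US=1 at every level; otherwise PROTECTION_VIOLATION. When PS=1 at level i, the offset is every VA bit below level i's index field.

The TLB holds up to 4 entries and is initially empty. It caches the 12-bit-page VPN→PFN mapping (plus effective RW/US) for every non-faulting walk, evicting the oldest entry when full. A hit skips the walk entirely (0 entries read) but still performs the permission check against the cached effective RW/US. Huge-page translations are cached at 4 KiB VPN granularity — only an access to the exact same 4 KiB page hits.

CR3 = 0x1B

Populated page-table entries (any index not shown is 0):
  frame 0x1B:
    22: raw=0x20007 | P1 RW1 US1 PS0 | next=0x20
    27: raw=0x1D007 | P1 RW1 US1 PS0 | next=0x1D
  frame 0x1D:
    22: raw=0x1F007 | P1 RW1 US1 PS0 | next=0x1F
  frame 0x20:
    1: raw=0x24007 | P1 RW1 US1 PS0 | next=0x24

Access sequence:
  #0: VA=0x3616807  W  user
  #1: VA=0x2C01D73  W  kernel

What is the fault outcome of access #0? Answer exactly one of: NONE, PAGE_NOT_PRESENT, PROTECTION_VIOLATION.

Walk each access:
#0 VA=0x3616807 (w,user):
  lvl0: tbl 0x1B, slot 27 ⇒ 0x1D007 (P1/RW1/US1/PS0)
  lvl1: tbl 0x1D, slot 22 ⇒ 0x1F007 (P1/RW1/US1/PS0)
  → PA=0x1F807  (2 entries read)
#1 VA=0x2C01D73 (w,kernel):
  lvl0: tbl 0x1B, slot 22 ⇒ 0x20007 (P1/RW1/US1/PS0)
  lvl1: tbl 0x20, slot 1 ⇒ 0x24007 (P1/RW1/US1/PS0)
  → PA=0x24D73  (2 entries read)

Access #0 fault: NONE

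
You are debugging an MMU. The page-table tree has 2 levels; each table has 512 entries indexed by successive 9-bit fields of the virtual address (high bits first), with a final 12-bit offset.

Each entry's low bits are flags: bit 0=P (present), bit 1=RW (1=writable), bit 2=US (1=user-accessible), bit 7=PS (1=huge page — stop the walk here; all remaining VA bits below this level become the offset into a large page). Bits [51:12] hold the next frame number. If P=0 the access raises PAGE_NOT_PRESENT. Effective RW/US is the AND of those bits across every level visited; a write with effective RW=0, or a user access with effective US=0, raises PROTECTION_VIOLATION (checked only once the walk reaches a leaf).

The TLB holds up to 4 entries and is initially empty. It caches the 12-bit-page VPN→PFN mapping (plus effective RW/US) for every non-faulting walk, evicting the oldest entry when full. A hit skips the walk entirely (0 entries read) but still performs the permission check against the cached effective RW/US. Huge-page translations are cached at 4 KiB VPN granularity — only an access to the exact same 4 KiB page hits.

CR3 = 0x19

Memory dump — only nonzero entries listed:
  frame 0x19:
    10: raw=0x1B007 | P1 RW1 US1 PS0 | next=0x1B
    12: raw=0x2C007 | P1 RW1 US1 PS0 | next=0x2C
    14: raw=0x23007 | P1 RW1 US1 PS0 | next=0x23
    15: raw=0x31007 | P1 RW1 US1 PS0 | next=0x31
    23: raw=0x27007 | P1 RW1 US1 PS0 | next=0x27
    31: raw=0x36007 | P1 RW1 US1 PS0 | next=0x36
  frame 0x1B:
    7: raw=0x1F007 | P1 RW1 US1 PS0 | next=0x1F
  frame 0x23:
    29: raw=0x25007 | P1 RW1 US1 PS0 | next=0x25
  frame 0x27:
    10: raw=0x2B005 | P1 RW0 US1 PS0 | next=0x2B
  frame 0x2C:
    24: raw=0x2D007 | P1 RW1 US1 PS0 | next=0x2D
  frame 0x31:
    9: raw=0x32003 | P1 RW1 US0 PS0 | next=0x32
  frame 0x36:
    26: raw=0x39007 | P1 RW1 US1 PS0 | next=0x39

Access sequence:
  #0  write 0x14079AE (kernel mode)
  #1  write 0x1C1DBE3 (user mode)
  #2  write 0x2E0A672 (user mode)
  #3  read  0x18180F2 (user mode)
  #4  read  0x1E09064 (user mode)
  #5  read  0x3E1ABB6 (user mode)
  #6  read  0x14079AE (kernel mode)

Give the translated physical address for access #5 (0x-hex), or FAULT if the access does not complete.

Trace:
#0 VA=0x14079AE (w,kernel):
  [0] read 0x19 idx=10: raw=0x1B007 flags P=1 W=1 U=1 S=0
  [1] read 0x1B idx=7: raw=0x1F007 flags P=1 W=1 U=1 S=0
  ⇒ phys 0x1F9AE  [2 reads]
#1 VA=0x1C1DBE3 (w,user):
  [0] read 0x19 idx=14: raw=0x23007 flags P=1 W=1 U=1 S=0
  [1] read 0x23 idx=29: raw=0x25007 flags P=1 W=1 U=1 S=0
  ⇒ phys 0x25BE3  [2 reads]
#2 VA=0x2E0A672 (w,user):
  [0] read 0x19 idx=23: raw=0x27007 flags P=1 W=1 U=1 S=0
  [1] read 0x27 idx=10: raw=0x2B005 flags P=1 W=0 U=1 S=0
  → PROTECTION_VIOLATION  (2 entries read)
#3 VA=0x18180F2 (r,user):
  [0] read 0x19 idx=12: raw=0x2C007 flags P=1 W=1 U=1 S=0
  [1] read 0x2C idx=24: raw=0x2D007 flags P=1 W=1 U=1 S=0
  ⇒ phys 0x2D0F2  [2 reads]
#4 VA=0x1E09064 (r,user):
  [0] read 0x19 idx=15: raw=0x31007 flags P=1 W=1 U=1 S=0
  [1] read 0x31 idx=9: raw=0x32003 flags P=1 W=1 U=0 S=0
  → PROTECTION_VIOLATION  (2 entries read)
#5 VA=0x3E1ABB6 (r,user):
  [0] read 0x19 idx=31: raw=0x36007 flags P=1 W=1 U=1 S=0
  [1] read 0x36 idx=26: raw=0x39007 flags P=1 W=1 U=1 S=0
  ⇒ phys 0x39BB6  [2 reads]
#6 VA=0x14079AE (r,kernel):
  TLB hit vpn=0x1407 → PA=0x1F9AE

Access #5 PA: 0x39BB6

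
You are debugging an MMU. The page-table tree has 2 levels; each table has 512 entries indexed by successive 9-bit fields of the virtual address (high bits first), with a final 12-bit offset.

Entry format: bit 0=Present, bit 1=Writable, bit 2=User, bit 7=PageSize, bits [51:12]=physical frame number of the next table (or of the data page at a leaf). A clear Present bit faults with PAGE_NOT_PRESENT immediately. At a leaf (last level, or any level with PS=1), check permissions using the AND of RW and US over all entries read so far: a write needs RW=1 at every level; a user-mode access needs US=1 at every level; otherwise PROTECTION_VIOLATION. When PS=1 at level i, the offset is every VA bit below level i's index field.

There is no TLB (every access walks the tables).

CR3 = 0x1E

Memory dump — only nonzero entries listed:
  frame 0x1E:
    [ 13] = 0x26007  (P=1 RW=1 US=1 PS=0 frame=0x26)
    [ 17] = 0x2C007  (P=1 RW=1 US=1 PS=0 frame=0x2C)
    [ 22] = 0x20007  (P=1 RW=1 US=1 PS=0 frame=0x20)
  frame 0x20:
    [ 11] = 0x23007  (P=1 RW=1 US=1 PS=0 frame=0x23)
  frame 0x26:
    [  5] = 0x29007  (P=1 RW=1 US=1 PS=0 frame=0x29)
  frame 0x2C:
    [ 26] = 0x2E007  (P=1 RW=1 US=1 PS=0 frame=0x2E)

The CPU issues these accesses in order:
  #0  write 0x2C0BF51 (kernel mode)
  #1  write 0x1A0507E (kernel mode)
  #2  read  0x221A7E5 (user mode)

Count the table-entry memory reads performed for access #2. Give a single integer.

Trace:
#0 VA=0x2C0BF51 (w,kernel):
  [0] read 0x1E idx=22: raw=0x20007 flags P=1 W=1 U=1 S=0
  [1] read 0x20 idx=11: raw=0x23007 flags P=1 W=1 U=1 S=0
  → PA=0x23F51  (2 entries read)
#1 VA=0x1A0507E (w,kernel):
  [0] read 0x1E idx=13: raw=0x26007 flags P=1 W=1 U=1 S=0
  [1] read 0x26 idx=5: raw=0x29007 flags P=1 W=1 U=1 S=0
  → PA=0x2907E  (2 entries read)
#2 VA=0x221A7E5 (r,user):
  [0] read 0x1E idx=17: raw=0x2C007 flags P=1 W=1 U=1 S=0
  [1] read 0x2C idx=26: raw=0x2E007 flags P=1 W=1 U=1 S=0
  → PA=0x2E7E5  (2 entries read)

Entries read for #2: 2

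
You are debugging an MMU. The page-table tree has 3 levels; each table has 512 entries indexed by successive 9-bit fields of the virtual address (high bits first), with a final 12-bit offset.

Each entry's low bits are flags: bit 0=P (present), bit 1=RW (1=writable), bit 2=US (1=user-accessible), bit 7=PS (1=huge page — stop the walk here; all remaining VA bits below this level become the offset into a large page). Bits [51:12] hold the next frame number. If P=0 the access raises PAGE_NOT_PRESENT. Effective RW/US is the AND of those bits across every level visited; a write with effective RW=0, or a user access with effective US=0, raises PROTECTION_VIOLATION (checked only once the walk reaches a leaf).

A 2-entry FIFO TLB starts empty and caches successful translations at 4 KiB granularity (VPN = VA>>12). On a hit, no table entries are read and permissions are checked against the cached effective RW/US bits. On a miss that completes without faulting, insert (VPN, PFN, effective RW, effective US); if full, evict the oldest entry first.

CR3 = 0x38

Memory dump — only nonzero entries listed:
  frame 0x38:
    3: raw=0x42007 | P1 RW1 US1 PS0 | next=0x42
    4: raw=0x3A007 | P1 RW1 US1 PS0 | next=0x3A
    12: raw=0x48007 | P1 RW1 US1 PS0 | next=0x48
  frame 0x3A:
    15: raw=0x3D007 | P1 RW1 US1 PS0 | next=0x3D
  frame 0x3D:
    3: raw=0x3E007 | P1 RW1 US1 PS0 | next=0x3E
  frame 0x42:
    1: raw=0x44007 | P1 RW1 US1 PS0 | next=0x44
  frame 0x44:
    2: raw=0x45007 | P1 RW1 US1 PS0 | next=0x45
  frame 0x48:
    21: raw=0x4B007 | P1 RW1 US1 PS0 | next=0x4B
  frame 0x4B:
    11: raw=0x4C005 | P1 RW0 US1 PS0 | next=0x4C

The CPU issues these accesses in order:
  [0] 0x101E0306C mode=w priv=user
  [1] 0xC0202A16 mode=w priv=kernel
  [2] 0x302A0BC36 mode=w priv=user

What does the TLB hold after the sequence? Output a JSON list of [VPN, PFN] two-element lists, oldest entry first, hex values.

Walk each access:
#0 VA=0x101E0306C (w,user):
  lvl0: tbl 0x38, slot 4 ⇒ 0x3A007 (P1/RW1/US1/PS0)
  lvl1: tbl 0x3A, slot 15 ⇒ 0x3D007 (P1/RW1/US1/PS0)
  lvl2: tbl 0x3D, slot 3 ⇒ 0x3E007 (P1/RW1/US1/PS0)
  ⇒ phys 0x3E06C  [3 reads]
#1 VA=0xC0202A16 (w,kernel):
  lvl0: tbl 0x38, slot 3 ⇒ 0x42007 (P1/RW1/US1/PS0)
  lvl1: tbl 0x42, slot 1 ⇒ 0x44007 (P1/RW1/US1/PS0)
  lvl2: tbl 0x44, slot 2 ⇒ 0x45007 (P1/RW1/US1/PS0)
  ⇒ phys 0x45A16  [3 reads]
#2 VA=0x302A0BC36 (w,user):
  lvl0: tbl 0x38, slot 12 ⇒ 0x48007 (P1/RW1/US1/PS0)
  lvl1: tbl 0x48, slot 21 ⇒ 0x4B007 (P1/RW1/US1/PS0)
  lvl2: tbl 0x4B, slot 11 ⇒ 0x4C005 (P1/RW0/US1/PS0)
  ⇒ fault: PROTECTION_VIOLATION  — 3 lookups

TLB: [["0x101E03", "0x3E"], ["0xC0202", "0x45"]]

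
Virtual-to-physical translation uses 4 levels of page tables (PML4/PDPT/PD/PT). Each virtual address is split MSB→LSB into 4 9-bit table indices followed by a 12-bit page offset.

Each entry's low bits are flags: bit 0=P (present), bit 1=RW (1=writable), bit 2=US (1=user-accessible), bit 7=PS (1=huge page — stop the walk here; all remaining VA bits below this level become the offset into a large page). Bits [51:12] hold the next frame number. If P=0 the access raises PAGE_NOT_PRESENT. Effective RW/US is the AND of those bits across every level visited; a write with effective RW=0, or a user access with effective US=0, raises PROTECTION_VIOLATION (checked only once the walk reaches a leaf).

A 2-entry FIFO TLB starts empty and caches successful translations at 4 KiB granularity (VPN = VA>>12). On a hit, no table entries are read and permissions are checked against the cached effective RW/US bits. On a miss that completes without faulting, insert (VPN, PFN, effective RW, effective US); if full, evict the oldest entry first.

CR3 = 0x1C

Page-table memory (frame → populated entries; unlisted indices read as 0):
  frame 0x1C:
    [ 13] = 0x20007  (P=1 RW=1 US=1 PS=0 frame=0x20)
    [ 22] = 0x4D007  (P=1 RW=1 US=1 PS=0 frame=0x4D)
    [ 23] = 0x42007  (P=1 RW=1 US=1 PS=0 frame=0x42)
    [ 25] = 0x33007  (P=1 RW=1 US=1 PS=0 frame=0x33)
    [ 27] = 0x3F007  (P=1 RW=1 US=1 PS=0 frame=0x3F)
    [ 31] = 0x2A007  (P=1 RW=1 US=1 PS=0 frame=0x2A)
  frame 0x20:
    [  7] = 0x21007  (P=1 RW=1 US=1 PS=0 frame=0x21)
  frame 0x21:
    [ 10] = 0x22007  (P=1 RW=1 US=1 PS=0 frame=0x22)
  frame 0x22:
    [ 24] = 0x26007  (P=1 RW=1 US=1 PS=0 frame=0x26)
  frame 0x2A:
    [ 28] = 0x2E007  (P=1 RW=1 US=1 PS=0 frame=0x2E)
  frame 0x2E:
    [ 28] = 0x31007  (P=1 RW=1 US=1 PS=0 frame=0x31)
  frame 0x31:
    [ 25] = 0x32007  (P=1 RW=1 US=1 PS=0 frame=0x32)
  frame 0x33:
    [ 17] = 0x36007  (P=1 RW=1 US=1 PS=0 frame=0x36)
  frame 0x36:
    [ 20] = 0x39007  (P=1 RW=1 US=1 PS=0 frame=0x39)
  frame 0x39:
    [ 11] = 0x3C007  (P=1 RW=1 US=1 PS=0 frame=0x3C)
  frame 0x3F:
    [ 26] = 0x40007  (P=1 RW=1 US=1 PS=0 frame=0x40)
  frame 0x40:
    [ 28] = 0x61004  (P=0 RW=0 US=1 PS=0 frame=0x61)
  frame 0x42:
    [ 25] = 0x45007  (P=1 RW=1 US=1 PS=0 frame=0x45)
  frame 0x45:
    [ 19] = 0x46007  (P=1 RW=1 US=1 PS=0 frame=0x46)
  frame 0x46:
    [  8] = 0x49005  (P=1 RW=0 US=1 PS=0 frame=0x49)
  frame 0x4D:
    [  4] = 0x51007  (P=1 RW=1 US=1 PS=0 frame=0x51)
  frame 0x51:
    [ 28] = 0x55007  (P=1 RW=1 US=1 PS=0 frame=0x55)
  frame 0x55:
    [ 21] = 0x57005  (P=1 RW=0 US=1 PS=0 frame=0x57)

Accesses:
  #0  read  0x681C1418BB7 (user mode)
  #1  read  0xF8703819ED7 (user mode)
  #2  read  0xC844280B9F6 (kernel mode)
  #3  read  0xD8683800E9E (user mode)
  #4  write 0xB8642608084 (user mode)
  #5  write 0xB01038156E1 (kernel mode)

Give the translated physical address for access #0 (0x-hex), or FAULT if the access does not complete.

Per-access translation:
#0 VA=0x681C1418BB7 (r,user):
  lvl0: tbl 0x1C, slot 13 ⇒ 0x20007 (P1/RW1/US1/PS0)
  lvl1: tbl 0x20, slot 7 ⇒ 0x21007 (P1/RW1/US1/PS0)
  lvl2: tbl 0x21, slot 10 ⇒ 0x22007 (P1/RW1/US1/PS0)
  lvl3: tbl 0x22, slot 24 ⇒ 0x26007 (P1/RW1/US1/PS0)
  ⇒ phys 0x26BB7  [4 reads]
#1 VA=0xF8703819ED7 (r,user):
  lvl0: tbl 0x1C, slot 31 ⇒ 0x2A007 (P1/RW1/US1/PS0)
  lvl1: tbl 0x2A, slot 28 ⇒ 0x2E007 (P1/RW1/US1/PS0)
  lvl2: tbl 0x2E, slot 28 ⇒ 0x31007 (P1/RW1/US1/PS0)
  lvl3: tbl 0x31, slot 25 ⇒ 0x32007 (P1/RW1/US1/PS0)
  ⇒ phys 0x32ED7  [4 reads]
#2 VA=0xC844280B9F6 (r,kernel):
  lvl0: tbl 0x1C, slot 25 ⇒ 0x33007 (P1/RW1/US1/PS0)
  lvl1: tbl 0x33, slot 17 ⇒ 0x36007 (P1/RW1/US1/PS0)
  lvl2: tbl 0x36, slot 20 ⇒ 0x39007 (P1/RW1/US1/PS0)
  lvl3: tbl 0x39, slot 11 ⇒ 0x3C007 (P1/RW1/US1/PS0)
  ⇒ phys 0x3C9F6  [4 reads]
#3 VA=0xD8683800E9E (r,user):
  lvl0: tbl 0x1C, slot 27 ⇒ 0x3F007 (P1/RW1/US1/PS0)
  lvl1: tbl 0x3F, slot 26 ⇒ 0x40007 (P1/RW1/US1/PS0)
  lvl2: tbl 0x40, slot 28 ⇒ 0x61004 (P0/RW0/US1/PS0)
  ✗ PAGE_NOT_PRESENT  [3 reads]
#4 VA=0xB8642608084 (w,user):
  lvl0: tbl 0x1C, slot 23 ⇒ 0x42007 (P1/RW1/US1/PS0)
  lvl1: tbl 0x42, slot 25 ⇒ 0x45007 (P1/RW1/US1/PS0)
  lvl2: tbl 0x45, slot 19 ⇒ 0x46007 (P1/RW1/US1/PS0)
  lvl3: tbl 0x46, slot 8 ⇒ 0x49005 (P1/RW0/US1/PS0)
  ✗ PROTECTION_VIOLATION  [4 reads]
#5 VA=0xB01038156E1 (w,kernel):
  lvl0: tbl 0x1C, slot 22 ⇒ 0x4D007 (P1/RW1/US1/PS0)
  lvl1: tbl 0x4D, slot 4 ⇒ 0x51007 (P1/RW1/US1/PS0)
  lvl2: tbl 0x51, slot 28 ⇒ 0x55007 (P1/RW1/US1/PS0)
  lvl3: tbl 0x55, slot 21 ⇒ 0x57005 (P1/RW0/US1/PS0)
  ✗ PROTECTION_VIOLATION  [4 reads]

Access #0 PA: 0x26BB7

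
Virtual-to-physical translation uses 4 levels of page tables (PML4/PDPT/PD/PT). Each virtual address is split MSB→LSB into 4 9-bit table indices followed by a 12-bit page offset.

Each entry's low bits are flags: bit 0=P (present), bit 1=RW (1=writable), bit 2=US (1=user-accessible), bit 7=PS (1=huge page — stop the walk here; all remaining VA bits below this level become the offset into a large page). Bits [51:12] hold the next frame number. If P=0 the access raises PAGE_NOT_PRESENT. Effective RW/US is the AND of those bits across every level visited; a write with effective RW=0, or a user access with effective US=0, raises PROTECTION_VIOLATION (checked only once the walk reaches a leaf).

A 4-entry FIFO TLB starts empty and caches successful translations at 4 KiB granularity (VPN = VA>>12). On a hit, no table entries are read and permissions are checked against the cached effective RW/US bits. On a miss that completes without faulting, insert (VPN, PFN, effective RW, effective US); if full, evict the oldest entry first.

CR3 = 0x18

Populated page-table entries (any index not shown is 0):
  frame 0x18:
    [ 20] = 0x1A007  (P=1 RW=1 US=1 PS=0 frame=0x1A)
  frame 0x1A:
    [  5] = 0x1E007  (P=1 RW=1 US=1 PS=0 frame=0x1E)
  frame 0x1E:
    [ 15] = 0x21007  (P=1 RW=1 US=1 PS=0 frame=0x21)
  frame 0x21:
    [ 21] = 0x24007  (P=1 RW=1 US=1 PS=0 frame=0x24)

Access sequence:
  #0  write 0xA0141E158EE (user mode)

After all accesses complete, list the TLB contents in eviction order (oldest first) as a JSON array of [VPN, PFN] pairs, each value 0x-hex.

Trace:
#0 VA=0xA0141E158EE (w,user):
  L0 @0x18[20] → 0x1A007  P=1,RW=1,US=1,PS=0
  L1 @0x1A[5] → 0x1E007  P=1,RW=1,US=1,PS=0
  L2 @0x1E[15] → 0x21007  P=1,RW=1,US=1,PS=0
  L3 @0x21[21] → 0x24007  P=1,RW=1,US=1,PS=0
  → PA=0x248EE  (4 entries read)

TLB: [["0xA0141E15", "0x24"]]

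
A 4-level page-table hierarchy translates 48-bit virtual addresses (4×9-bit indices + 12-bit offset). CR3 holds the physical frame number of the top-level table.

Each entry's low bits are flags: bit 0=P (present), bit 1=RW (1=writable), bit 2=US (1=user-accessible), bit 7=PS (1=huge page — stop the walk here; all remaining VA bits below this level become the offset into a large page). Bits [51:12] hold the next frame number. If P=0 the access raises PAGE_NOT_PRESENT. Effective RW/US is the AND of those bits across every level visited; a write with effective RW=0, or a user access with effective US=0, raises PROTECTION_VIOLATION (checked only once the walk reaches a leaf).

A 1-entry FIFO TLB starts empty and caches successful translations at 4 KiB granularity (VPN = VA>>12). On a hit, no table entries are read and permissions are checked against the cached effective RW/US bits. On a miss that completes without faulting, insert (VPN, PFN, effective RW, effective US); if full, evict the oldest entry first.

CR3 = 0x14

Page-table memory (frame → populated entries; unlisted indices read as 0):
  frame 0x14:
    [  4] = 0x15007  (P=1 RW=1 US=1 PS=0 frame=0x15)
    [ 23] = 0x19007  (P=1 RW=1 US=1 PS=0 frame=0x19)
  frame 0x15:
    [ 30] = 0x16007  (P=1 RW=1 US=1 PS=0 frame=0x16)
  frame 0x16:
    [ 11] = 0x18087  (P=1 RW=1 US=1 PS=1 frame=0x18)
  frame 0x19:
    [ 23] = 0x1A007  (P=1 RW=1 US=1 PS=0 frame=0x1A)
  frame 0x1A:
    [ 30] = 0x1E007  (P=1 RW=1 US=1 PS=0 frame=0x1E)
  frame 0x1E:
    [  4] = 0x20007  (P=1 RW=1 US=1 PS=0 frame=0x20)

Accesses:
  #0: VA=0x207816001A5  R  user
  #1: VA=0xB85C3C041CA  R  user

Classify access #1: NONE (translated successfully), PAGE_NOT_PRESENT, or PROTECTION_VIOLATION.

Walk each access:
#0 VA=0x207816001A5 (r,user):
  [0] read 0x14 idx=4: raw=0x15007 flags P=1 W=1 U=1 S=0
  [1] read 0x15 idx=30: raw=0x16007 flags P=1 W=1 U=1 S=0
  [2] read 0x16 idx=11: raw=0x18087 flags P=1 W=1 U=1 S=1
  ✓ 0x181A5 (huge @L2)  — 3 lookups
#1 VA=0xB85C3C041CA (r,user):
  [0] read 0x14 idx=23: raw=0x19007 flags P=1 W=1 U=1 S=0
  [1] read 0x19 idx=23: raw=0x1A007 flags P=1 W=1 U=1 S=0
  [2] read 0x1A idx=30: raw=0x1E007 flags P=1 W=1 U=1 S=0
  [3] read 0x1E idx=4: raw=0x20007 flags P=1 W=1 U=1 S=0
  ✓ 0x201CA  — 4 lookups

Access #1 fault: NONE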